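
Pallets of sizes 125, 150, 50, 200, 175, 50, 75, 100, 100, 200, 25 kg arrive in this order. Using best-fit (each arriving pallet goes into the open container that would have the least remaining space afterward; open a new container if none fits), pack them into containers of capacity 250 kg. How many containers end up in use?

  125 → container 1 (new)  [load 125/250]
  150 → container 2 (new)  [load 150/250]
  50 → container 2  [load 200/250]
  200 → container 3 (new)  [load 200/250]
  175 → container 4 (new)  [load 175/250]
  50 → container 2  [load 250/250]
  75 → container 4  [load 250/250]
  100 → container 1  [load 225/250]
  100 → container 5 (new)  [load 100/250]
  200 → container 6 (new)  [load 200/250]
  25 → container 1  [load 250/250]
6 containers opened.

6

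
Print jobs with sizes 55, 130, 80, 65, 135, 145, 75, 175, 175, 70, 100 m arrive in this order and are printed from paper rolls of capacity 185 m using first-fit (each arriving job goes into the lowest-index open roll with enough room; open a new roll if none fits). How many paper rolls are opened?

8

  55 → roll 1 (new)  [load 55/185]
  130 → roll 1  [load 185/185]
  80 → roll 2 (new)  [load 80/185]
  65 → roll 2  [load 145/185]
  135 → roll 3 (new)  [load 135/185]
  145 → roll 4 (new)  [load 145/185]
  75 → roll 5 (new)  [load 75/185]
  175 → roll 6 (new)  [load 175/185]
  175 → roll 7 (new)  [load 175/185]
  70 → roll 5  [load 145/185]
  100 → roll 8 (new)  [load 100/185]
8 paper rolls opened.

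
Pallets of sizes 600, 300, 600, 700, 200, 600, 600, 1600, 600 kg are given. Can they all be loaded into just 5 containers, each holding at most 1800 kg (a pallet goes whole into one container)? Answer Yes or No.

Yes

A valid assignment using 4 containers:
  container 1: 1600 + 200 = 1800
  container 2: 700 + 600 + 300 = 1600
  container 3: 600 + 600 + 600 = 1800
  container 4: 600 = 600
That uses only 4 ≤ 5, so 5 containers are enough.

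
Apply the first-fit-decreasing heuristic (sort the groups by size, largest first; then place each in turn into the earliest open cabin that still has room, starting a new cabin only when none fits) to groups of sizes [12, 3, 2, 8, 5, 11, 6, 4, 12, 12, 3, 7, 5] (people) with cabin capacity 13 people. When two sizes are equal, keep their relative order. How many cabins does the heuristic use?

8

Sorted descending: 12, 12, 12, 11, 8, 7, 6, 5, 5, 4, 3, 3, 2.
  12 → cabin 1 (new)  [load 12/13]
  12 → cabin 2 (new)  [load 12/13]
  12 → cabin 3 (new)  [load 12/13]
  11 → cabin 4 (new)  [load 11/13]
  8 → cabin 5 (new)  [load 8/13]
  7 → cabin 6 (new)  [load 7/13]
  6 → cabin 6  [load 13/13]
  5 → cabin 5  [load 13/13]
  5 → cabin 7 (new)  [load 5/13]
  4 → cabin 7  [load 9/13]
  3 → cabin 7  [load 12/13]
  3 → cabin 8 (new)  [load 3/13]
  2 → cabin 4  [load 13/13]
8 cabins opened.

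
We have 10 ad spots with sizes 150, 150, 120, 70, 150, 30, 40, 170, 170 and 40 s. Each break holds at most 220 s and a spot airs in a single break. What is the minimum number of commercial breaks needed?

Total = 170 + 170 + 150 + 150 + 150 + 120 + 70 + 40 + 40 + 30 = 1090 s.
Lower bound: ⌈1090/220⌉ = 5 commercial breaks.
Also, 6 ad spots each exceed 110 s, and no two of those can share a break, so at least 6 commercial breaks are needed.
A packing using 6 commercial breaks:
  break 1: 170 + 40 = 210
  break 2: 170 + 40 = 210
  break 3: 150 + 70 = 220
  break 4: 150 + 30 = 180
  break 5: 150 = 150
  break 6: 120 = 120
This matches the lower bound, so 6 is optimal.

6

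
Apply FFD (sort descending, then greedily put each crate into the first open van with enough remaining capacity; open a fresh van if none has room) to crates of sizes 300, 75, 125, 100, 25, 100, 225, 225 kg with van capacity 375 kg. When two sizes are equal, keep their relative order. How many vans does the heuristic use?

4

Sorted descending: 300, 225, 225, 125, 100, 100, 75, 25.
  300 → van 1 (new)  [load 300/375]
  225 → van 2 (new)  [load 225/375]
  225 → van 3 (new)  [load 225/375]
  125 → van 2  [load 350/375]
  100 → van 3  [load 325/375]
  100 → van 4 (new)  [load 100/375]
  75 → van 1  [load 375/375]
  25 → van 2  [load 375/375]
4 vans opened.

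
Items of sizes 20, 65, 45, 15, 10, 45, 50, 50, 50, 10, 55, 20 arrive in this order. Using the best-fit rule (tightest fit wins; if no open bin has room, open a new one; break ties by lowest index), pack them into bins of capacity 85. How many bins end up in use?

7

  20 → bin 1 (new)  [load 20/85]
  65 → bin 1  [load 85/85]
  45 → bin 2 (new)  [load 45/85]
  15 → bin 2  [load 60/85]
  10 → bin 2  [load 70/85]
  45 → bin 3 (new)  [load 45/85]
  50 → bin 4 (new)  [load 50/85]
  50 → bin 5 (new)  [load 50/85]
  50 → bin 6 (new)  [load 50/85]
  10 → bin 2  [load 80/85]
  55 → bin 7 (new)  [load 55/85]
  20 → bin 7  [load 75/85]
7 bins opened.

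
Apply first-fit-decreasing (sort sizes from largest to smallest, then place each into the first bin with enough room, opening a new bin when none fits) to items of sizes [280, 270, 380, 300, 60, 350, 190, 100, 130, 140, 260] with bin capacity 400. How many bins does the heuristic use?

7

Sorted descending: 380, 350, 300, 280, 270, 260, 190, 140, 130, 100, 60.
  380 → bin 1 (new)  [load 380/400]
  350 → bin 2 (new)  [load 350/400]
  300 → bin 3 (new)  [load 300/400]
  280 → bin 4 (new)  [load 280/400]
  270 → bin 5 (new)  [load 270/400]
  260 → bin 6 (new)  [load 260/400]
  190 → bin 7 (new)  [load 190/400]
  140 → bin 6  [load 400/400]
  130 → bin 5  [load 400/400]
  100 → bin 3  [load 400/400]
  60 → bin 4  [load 340/400]
7 bins opened.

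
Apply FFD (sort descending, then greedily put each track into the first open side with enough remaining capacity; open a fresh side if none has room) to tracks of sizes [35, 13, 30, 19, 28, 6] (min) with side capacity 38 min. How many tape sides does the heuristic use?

4

Sorted descending: 35, 30, 28, 19, 13, 6.
  35 → side 1 (new)  [load 35/38]
  30 → side 2 (new)  [load 30/38]
  28 → side 3 (new)  [load 28/38]
  19 → side 4 (new)  [load 19/38]
  13 → side 4  [load 32/38]
  6 → side 2  [load 36/38]
4 tape sides opened.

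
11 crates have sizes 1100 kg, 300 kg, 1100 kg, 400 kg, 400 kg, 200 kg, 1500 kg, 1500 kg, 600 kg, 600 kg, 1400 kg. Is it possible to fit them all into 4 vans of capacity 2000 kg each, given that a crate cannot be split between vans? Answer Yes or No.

Total = 9100 kg; ⌈9100/2000⌉ = 5.
At least 5 vans are required, but only 4 are allowed.

No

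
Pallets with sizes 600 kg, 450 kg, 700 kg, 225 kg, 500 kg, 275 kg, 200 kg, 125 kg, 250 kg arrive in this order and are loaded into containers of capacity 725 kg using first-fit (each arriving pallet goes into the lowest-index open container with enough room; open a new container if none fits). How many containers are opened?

5

  600 → container 1 (new)  [load 600/725]
  450 → container 2 (new)  [load 450/725]
  700 → container 3 (new)  [load 700/725]
  225 → container 2  [load 675/725]
  500 → container 4 (new)  [load 500/725]
  275 → container 5 (new)  [load 275/725]
  200 → container 4  [load 700/725]
  125 → container 1  [load 725/725]
  250 → container 5  [load 525/725]
5 containers opened.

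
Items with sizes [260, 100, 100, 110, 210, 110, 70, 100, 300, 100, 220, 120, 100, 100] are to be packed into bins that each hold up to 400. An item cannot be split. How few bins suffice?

6

Total = 300 + 260 + 220 + 210 + 120 + 110 + 110 + 100 + 100 + 100 + 100 + 100 + 100 + 70 = 2000.
Lower bound: ⌈2000/400⌉ = 5 bins.
A packing using 6 bins:
  bin 1: 300 + 100 = 400
  bin 2: 260 + 120 = 380
  bin 3: 220 + 110 + 70 = 400
  bin 4: 210 + 110 = 320
  bin 5: 100 + 100 + 100 + 100 = 400
  bin 6: 100 = 100
No arrangement into 5 bins stays within capacity, so 6 is optimal.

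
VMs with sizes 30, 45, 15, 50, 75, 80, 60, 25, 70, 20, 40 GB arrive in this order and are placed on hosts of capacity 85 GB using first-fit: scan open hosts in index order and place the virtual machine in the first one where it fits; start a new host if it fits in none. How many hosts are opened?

7

  30 → host 1 (new)  [load 30/85]
  45 → host 1  [load 75/85]
  15 → host 2 (new)  [load 15/85]
  50 → host 2  [load 65/85]
  75 → host 3 (new)  [load 75/85]
  80 → host 4 (new)  [load 80/85]
  60 → host 5 (new)  [load 60/85]
  25 → host 5  [load 85/85]
  70 → host 6 (new)  [load 70/85]
  20 → host 2  [load 85/85]
  40 → host 7 (new)  [load 40/85]
7 hosts opened.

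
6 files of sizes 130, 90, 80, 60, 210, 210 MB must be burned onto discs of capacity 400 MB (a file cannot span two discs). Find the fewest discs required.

Total = 210 + 210 + 130 + 90 + 80 + 60 = 780 MB.
Lower bound: ⌈780/400⌉ = 2 discs.
A packing using 2 discs:
  disc 1: 210 + 130 + 60 = 400
  disc 2: 210 + 90 + 80 = 380
This matches the lower bound, so 2 is optimal.

2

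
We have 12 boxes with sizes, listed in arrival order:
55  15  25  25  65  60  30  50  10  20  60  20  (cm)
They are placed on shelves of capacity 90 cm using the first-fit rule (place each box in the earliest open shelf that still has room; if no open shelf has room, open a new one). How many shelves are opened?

6

  55 → shelf 1 (new)  [load 55/90]
  15 → shelf 1  [load 70/90]
  25 → shelf 2 (new)  [load 25/90]
  25 → shelf 2  [load 50/90]
  65 → shelf 3 (new)  [load 65/90]
  60 → shelf 4 (new)  [load 60/90]
  30 → shelf 2  [load 80/90]
  50 → shelf 5 (new)  [load 50/90]
  10 → shelf 1  [load 80/90]
  20 → shelf 3  [load 85/90]
  60 → shelf 6 (new)  [load 60/90]
  20 → shelf 4  [load 80/90]
6 shelves opened.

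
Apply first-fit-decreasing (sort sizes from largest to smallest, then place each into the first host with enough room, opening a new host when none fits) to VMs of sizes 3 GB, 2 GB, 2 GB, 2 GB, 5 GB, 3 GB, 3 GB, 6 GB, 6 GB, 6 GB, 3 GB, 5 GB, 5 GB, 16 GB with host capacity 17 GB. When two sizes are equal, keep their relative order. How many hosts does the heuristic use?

Sorted descending: 16, 6, 6, 6, 5, 5, 5, 3, 3, 3, 3, 2, 2, 2.
  16 → host 1 (new)  [load 16/17]
  6 → host 2 (new)  [load 6/17]
  6 → host 2  [load 12/17]
  6 → host 3 (new)  [load 6/17]
  5 → host 2  [load 17/17]
  5 → host 3  [load 11/17]
  5 → host 3  [load 16/17]
  3 → host 4 (new)  [load 3/17]
  3 → host 4  [load 6/17]
  3 → host 4  [load 9/17]
  3 → host 4  [load 12/17]
  2 → host 4  [load 14/17]
  2 → host 4  [load 16/17]
  2 → host 5 (new)  [load 2/17]
5 hosts opened.

5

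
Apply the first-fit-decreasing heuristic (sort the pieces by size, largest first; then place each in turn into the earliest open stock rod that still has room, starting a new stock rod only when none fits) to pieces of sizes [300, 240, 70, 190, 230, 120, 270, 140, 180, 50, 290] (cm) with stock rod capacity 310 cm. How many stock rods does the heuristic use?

Sorted descending: 300, 290, 270, 240, 230, 190, 180, 140, 120, 70, 50.
  300 → stock rod 1 (new)  [load 300/310]
  290 → stock rod 2 (new)  [load 290/310]
  270 → stock rod 3 (new)  [load 270/310]
  240 → stock rod 4 (new)  [load 240/310]
  230 → stock rod 5 (new)  [load 230/310]
  190 → stock rod 6 (new)  [load 190/310]
  180 → stock rod 7 (new)  [load 180/310]
  140 → stock rod 8 (new)  [load 140/310]
  120 → stock rod 6  [load 310/310]
  70 → stock rod 4  [load 310/310]
  50 → stock rod 5  [load 280/310]
8 stock rods opened.

8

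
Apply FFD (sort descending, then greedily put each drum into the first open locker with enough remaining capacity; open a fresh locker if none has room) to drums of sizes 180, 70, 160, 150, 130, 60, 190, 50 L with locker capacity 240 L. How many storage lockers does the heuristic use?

5

Sorted descending: 190, 180, 160, 150, 130, 70, 60, 50.
  190 → locker 1 (new)  [load 190/240]
  180 → locker 2 (new)  [load 180/240]
  160 → locker 3 (new)  [load 160/240]
  150 → locker 4 (new)  [load 150/240]
  130 → locker 5 (new)  [load 130/240]
  70 → locker 3  [load 230/240]
  60 → locker 2  [load 240/240]
  50 → locker 1  [load 240/240]
5 storage lockers opened.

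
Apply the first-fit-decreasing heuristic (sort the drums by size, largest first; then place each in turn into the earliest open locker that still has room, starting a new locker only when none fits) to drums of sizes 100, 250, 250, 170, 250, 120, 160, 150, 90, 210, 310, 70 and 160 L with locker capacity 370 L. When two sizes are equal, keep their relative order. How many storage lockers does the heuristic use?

Sorted descending: 310, 250, 250, 250, 210, 170, 160, 160, 150, 120, 100, 90, 70.
  310 → locker 1 (new)  [load 310/370]
  250 → locker 2 (new)  [load 250/370]
  250 → locker 3 (new)  [load 250/370]
  250 → locker 4 (new)  [load 250/370]
  210 → locker 5 (new)  [load 210/370]
  170 → locker 6 (new)  [load 170/370]
  160 → locker 5  [load 370/370]
  160 → locker 6  [load 330/370]
  150 → locker 7 (new)  [load 150/370]
  120 → locker 2  [load 370/370]
  100 → locker 3  [load 350/370]
  90 → locker 4  [load 340/370]
  70 → locker 7  [load 220/370]
7 storage lockers opened.

7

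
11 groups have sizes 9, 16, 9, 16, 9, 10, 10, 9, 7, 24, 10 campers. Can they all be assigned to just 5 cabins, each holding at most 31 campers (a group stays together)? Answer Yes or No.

Yes

A valid assignment using 5 cabins:
  cabin 1: 24 + 7 = 31
  cabin 2: 16 + 10 = 26
  cabin 3: 16 + 10 = 26
  cabin 4: 10 + 9 + 9 = 28
  cabin 5: 9 + 9 = 18
Every load is within 31 campers, so 5 cabins suffice.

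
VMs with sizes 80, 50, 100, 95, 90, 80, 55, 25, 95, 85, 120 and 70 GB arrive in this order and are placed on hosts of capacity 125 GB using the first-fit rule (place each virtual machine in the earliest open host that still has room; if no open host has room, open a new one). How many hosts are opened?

10

  80 → host 1 (new)  [load 80/125]
  50 → host 2 (new)  [load 50/125]
  100 → host 3 (new)  [load 100/125]
  95 → host 4 (new)  [load 95/125]
  90 → host 5 (new)  [load 90/125]
  80 → host 6 (new)  [load 80/125]
  55 → host 2  [load 105/125]
  25 → host 1  [load 105/125]
  95 → host 7 (new)  [load 95/125]
  85 → host 8 (new)  [load 85/125]
  120 → host 9 (new)  [load 120/125]
  70 → host 10 (new)  [load 70/125]
10 hosts opened.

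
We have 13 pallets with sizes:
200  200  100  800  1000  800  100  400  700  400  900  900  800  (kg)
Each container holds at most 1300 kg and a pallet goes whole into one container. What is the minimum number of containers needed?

7

Total = 1000 + 900 + 900 + 800 + 800 + 800 + 700 + 400 + 400 + 200 + 200 + 100 + 100 = 7300 kg.
Lower bound: ⌈7300/1300⌉ = 6 containers.
Also, 7 pallets each exceed 650 kg, and no two of those can share a container, so at least 7 containers are needed.
A packing using 7 containers:
  container 1: 1000 + 200 + 100 = 1300
  container 2: 900 + 400 = 1300
  container 3: 900 + 400 = 1300
  container 4: 800 + 200 + 100 = 1100
  container 5: 800 = 800
  container 6: 800 = 800
  container 7: 700 = 700
This matches the lower bound, so 7 is optimal.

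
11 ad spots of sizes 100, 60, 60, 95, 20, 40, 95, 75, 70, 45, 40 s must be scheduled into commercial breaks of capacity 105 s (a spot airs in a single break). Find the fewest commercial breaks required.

Total = 100 + 95 + 95 + 75 + 70 + 60 + 60 + 45 + 40 + 40 + 20 = 700 s.
Lower bound: ⌈700/105⌉ = 7 commercial breaks.
A packing using 8 commercial breaks:
  break 1: 100 = 100
  break 2: 95 = 95
  break 3: 95 = 95
  break 4: 75 + 20 = 95
  break 5: 70 = 70
  break 6: 60 + 45 = 105
  break 7: 60 + 40 = 100
  break 8: 40 = 40
No arrangement into 7 commercial breaks stays within capacity, so 8 is optimal.

8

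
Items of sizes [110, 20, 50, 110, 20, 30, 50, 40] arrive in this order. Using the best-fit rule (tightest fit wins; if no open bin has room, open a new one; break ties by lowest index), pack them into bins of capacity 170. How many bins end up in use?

  110 → bin 1 (new)  [load 110/170]
  20 → bin 1  [load 130/170]
  50 → bin 2 (new)  [load 50/170]
  110 → bin 2  [load 160/170]
  20 → bin 1  [load 150/170]
  30 → bin 3 (new)  [load 30/170]
  50 → bin 3  [load 80/170]
  40 → bin 3  [load 120/170]
3 bins opened.

3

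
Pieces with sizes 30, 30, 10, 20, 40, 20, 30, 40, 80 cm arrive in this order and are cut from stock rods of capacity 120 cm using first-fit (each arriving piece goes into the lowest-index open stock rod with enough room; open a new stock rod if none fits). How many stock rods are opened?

  30 → stock rod 1 (new)  [load 30/120]
  30 → stock rod 1  [load 60/120]
  10 → stock rod 1  [load 70/120]
  20 → stock rod 1  [load 90/120]
  40 → stock rod 2 (new)  [load 40/120]
  20 → stock rod 1  [load 110/120]
  30 → stock rod 2  [load 70/120]
  40 → stock rod 2  [load 110/120]
  80 → stock rod 3 (new)  [load 80/120]
3 stock rods opened.

3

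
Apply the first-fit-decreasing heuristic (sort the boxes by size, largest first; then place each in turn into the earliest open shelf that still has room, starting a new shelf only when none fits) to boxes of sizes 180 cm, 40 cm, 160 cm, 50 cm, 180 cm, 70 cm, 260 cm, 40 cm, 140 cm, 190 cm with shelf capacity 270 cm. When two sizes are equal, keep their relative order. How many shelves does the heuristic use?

Sorted descending: 260, 190, 180, 180, 160, 140, 70, 50, 40, 40.
  260 → shelf 1 (new)  [load 260/270]
  190 → shelf 2 (new)  [load 190/270]
  180 → shelf 3 (new)  [load 180/270]
  180 → shelf 4 (new)  [load 180/270]
  160 → shelf 5 (new)  [load 160/270]
  140 → shelf 6 (new)  [load 140/270]
  70 → shelf 2  [load 260/270]
  50 → shelf 3  [load 230/270]
  40 → shelf 3  [load 270/270]
  40 → shelf 4  [load 220/270]
6 shelves opened.

6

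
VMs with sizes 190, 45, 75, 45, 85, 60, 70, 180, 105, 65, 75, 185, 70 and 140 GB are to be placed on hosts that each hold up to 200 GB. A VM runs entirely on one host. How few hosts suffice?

8

Total = 190 + 185 + 180 + 140 + 105 + 85 + 75 + 75 + 70 + 70 + 65 + 60 + 45 + 45 = 1390 GB.
Lower bound: ⌈1390/200⌉ = 7 hosts.
A packing using 8 hosts:
  host 1: 190 = 190
  host 2: 185 = 185
  host 3: 180 = 180
  host 4: 140 + 60 = 200
  host 5: 105 + 85 = 190
  host 6: 75 + 75 + 45 = 195
  host 7: 70 + 70 + 45 = 185
  host 8: 65 = 65
No arrangement into 7 hosts stays within capacity, so 8 is optimal.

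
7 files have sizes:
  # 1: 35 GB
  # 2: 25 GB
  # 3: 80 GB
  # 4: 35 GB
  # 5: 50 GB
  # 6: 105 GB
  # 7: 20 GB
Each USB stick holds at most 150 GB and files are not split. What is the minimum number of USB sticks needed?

Total = 105 + 80 + 50 + 35 + 35 + 25 + 20 = 350 GB.
Lower bound: ⌈350/150⌉ = 3 USB sticks.
A packing using 3 USB sticks:
  USB stick 1: 105 + 35 = 140
  USB stick 2: 80 + 50 + 20 = 150
  USB stick 3: 35 + 25 = 60
This matches the lower bound, so 3 is optimal.

3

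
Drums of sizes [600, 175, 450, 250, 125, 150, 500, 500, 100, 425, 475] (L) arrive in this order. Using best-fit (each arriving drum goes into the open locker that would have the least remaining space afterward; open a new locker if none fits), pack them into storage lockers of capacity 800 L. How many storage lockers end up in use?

  600 → locker 1 (new)  [load 600/800]
  175 → locker 1  [load 775/800]
  450 → locker 2 (new)  [load 450/800]
  250 → locker 2  [load 700/800]
  125 → locker 3 (new)  [load 125/800]
  150 → locker 3  [load 275/800]
  500 → locker 3  [load 775/800]
  500 → locker 4 (new)  [load 500/800]
  100 → locker 2  [load 800/800]
  425 → locker 5 (new)  [load 425/800]
  475 → locker 6 (new)  [load 475/800]
6 storage lockers opened.

6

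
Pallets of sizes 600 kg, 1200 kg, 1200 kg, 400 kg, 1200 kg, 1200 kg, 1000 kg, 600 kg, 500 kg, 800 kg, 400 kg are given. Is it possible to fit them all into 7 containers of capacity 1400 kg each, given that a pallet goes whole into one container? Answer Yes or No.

No

Total = 9100 kg; ⌈9100/1400⌉ = 7.
The bound of 7 does not rule out 7, but exhaustive search shows no assignment into 7 containers of capacity 1400 kg exists — the minimum is 8.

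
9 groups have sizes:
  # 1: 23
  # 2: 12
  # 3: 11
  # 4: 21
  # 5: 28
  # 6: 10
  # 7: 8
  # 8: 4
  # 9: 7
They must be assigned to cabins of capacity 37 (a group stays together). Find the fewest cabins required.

Total = 28 + 23 + 21 + 12 + 11 + 10 + 8 + 7 + 4 = 124.
Lower bound: ⌈124/37⌉ = 4 cabins.
A packing using 4 cabins:
  cabin 1: 28 + 8 = 36
  cabin 2: 23 + 12 = 35
  cabin 3: 21 + 11 + 4 = 36
  cabin 4: 10 + 7 = 17
This matches the lower bound, so 4 is optimal.

4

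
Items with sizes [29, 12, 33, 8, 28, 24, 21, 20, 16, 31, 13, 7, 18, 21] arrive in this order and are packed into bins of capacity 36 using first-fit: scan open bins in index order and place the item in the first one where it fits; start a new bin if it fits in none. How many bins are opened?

10

  29 → bin 1 (new)  [load 29/36]
  12 → bin 2 (new)  [load 12/36]
  33 → bin 3 (new)  [load 33/36]
  8 → bin 2  [load 20/36]
  28 → bin 4 (new)  [load 28/36]
  24 → bin 5 (new)  [load 24/36]
  21 → bin 6 (new)  [load 21/36]
  20 → bin 7 (new)  [load 20/36]
  16 → bin 2  [load 36/36]
  31 → bin 8 (new)  [load 31/36]
  13 → bin 6  [load 34/36]
  7 → bin 1  [load 36/36]
  18 → bin 9 (new)  [load 18/36]
  21 → bin 10 (new)  [load 21/36]
10 bins opened.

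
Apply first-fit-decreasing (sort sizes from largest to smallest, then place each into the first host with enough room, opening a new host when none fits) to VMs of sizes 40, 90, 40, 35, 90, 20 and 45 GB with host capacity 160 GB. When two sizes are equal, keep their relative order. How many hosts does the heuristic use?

3

Sorted descending: 90, 90, 45, 40, 40, 35, 20.
  90 → host 1 (new)  [load 90/160]
  90 → host 2 (new)  [load 90/160]
  45 → host 1  [load 135/160]
  40 → host 2  [load 130/160]
  40 → host 3 (new)  [load 40/160]
  35 → host 3  [load 75/160]
  20 → host 1  [load 155/160]
3 hosts opened.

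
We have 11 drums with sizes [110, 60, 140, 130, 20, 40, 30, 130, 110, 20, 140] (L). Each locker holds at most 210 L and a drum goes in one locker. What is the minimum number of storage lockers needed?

6

Total = 140 + 140 + 130 + 130 + 110 + 110 + 60 + 40 + 30 + 20 + 20 = 930 L.
Lower bound: ⌈930/210⌉ = 5 storage lockers.
Also, 6 drums each exceed 105 L, and no two of those can share a locker, so at least 6 storage lockers are needed.
A packing using 6 storage lockers:
  locker 1: 140 + 60 = 200
  locker 2: 140 + 40 + 30 = 210
  locker 3: 130 + 20 + 20 = 170
  locker 4: 130 = 130
  locker 5: 110 = 110
  locker 6: 110 = 110
This matches the lower bound, so 6 is optimal.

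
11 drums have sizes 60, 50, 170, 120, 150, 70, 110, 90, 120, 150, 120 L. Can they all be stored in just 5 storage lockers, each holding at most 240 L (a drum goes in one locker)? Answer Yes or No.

Total = 1210 L; ⌈1210/240⌉ = 6.
At least 6 storage lockers are required, but only 5 are allowed.

No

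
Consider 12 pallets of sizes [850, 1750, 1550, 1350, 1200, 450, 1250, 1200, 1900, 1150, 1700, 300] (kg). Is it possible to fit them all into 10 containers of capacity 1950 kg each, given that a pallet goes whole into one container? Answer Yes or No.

A valid assignment using 10 containers:
  container 1: 1900 = 1900
  container 2: 1750 = 1750
  container 3: 1700 = 1700
  container 4: 1550 + 300 = 1850
  container 5: 1350 + 450 = 1800
  container 6: 1250 = 1250
  container 7: 1200 = 1200
  container 8: 1200 = 1200
  container 9: 1150 = 1150
  container 10: 850 = 850
Every load is within 1950 kg, so 10 containers suffice.

Yes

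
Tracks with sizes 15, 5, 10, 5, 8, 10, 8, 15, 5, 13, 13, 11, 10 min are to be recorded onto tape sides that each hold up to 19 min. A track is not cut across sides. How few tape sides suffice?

Total = 15 + 15 + 13 + 13 + 11 + 10 + 10 + 10 + 8 + 8 + 5 + 5 + 5 = 128 min.
Lower bound: ⌈128/19⌉ = 7 tape sides.
Also, 8 tracks each exceed 19/2 min, and no two of those can share a side, so at least 8 tape sides are needed.
A packing using 8 tape sides:
  side 1: 15 = 15
  side 2: 15 = 15
  side 3: 13 + 5 = 18
  side 4: 13 + 5 = 18
  side 5: 11 + 8 = 19
  side 6: 10 + 8 = 18
  side 7: 10 + 5 = 15
  side 8: 10 = 10
This matches the lower bound, so 8 is optimal.

8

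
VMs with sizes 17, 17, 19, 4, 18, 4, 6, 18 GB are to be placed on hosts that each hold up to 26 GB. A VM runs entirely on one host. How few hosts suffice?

5

Total = 19 + 18 + 18 + 17 + 17 + 6 + 4 + 4 = 103 GB.
Lower bound: ⌈103/26⌉ = 4 hosts.
Also, 5 VMs each exceed 13 GB, and no two of those can share a host, so at least 5 hosts are needed.
A packing using 5 hosts:
  host 1: 19 + 6 = 25
  host 2: 18 + 4 + 4 = 26
  host 3: 18 = 18
  host 4: 17 = 17
  host 5: 17 = 17
This matches the lower bound, so 5 is optimal.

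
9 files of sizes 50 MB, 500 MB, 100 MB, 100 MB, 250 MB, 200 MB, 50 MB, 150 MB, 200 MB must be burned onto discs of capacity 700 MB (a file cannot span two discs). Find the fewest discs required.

3

Total = 500 + 250 + 200 + 200 + 150 + 100 + 100 + 50 + 50 = 1600 MB.
Lower bound: ⌈1600/700⌉ = 3 discs.
A packing using 3 discs:
  disc 1: 500 + 200 = 700
  disc 2: 250 + 200 + 150 + 100 = 700
  disc 3: 100 + 50 + 50 = 200
This matches the lower bound, so 3 is optimal.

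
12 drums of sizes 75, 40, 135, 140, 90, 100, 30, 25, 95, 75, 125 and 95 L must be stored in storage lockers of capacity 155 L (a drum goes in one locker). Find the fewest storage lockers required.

8

Total = 140 + 135 + 125 + 100 + 95 + 95 + 90 + 75 + 75 + 40 + 30 + 25 = 1025 L.
Lower bound: ⌈1025/155⌉ = 7 storage lockers.
A packing using 8 storage lockers:
  locker 1: 140 = 140
  locker 2: 135 = 135
  locker 3: 125 + 30 = 155
  locker 4: 100 + 40 = 140
  locker 5: 95 + 25 = 120
  locker 6: 95 = 95
  locker 7: 90 = 90
  locker 8: 75 + 75 = 150
No arrangement into 7 storage lockers stays within capacity, so 8 is optimal.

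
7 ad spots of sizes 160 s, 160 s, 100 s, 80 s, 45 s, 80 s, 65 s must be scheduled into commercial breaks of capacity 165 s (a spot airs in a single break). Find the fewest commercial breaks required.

5

Total = 160 + 160 + 100 + 80 + 80 + 65 + 45 = 690 s.
Lower bound: ⌈690/165⌉ = 5 commercial breaks.
A packing using 5 commercial breaks:
  break 1: 160 = 160
  break 2: 160 = 160
  break 3: 100 + 65 = 165
  break 4: 80 + 80 = 160
  break 5: 45 = 45
This matches the lower bound, so 5 is optimal.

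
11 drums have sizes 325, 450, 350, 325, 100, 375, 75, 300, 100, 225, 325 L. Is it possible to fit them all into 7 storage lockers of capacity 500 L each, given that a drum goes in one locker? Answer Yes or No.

Total = 2950 L; ⌈2950/500⌉ = 6.
7 drums each exceed half the capacity and cannot share a locker, forcing at least 7 storage lockers.
The bound of 7 does not rule out 7, but exhaustive search shows no assignment into 7 storage lockers of capacity 500 L exists — the minimum is 8.

No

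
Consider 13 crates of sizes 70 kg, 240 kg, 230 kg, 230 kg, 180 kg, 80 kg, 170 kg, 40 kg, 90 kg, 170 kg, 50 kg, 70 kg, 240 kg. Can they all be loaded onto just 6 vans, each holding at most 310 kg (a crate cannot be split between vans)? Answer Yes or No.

Total = 1860 kg; ⌈1860/310⌉ = 6.
7 crates each exceed half the capacity and cannot share a van, forcing at least 7 vans.
At least 7 vans are required, but only 6 are allowed.

No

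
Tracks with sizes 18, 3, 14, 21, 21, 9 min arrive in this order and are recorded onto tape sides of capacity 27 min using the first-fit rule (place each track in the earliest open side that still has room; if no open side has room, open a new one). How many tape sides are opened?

4

  18 → side 1 (new)  [load 18/27]
  3 → side 1  [load 21/27]
  14 → side 2 (new)  [load 14/27]
  21 → side 3 (new)  [load 21/27]
  21 → side 4 (new)  [load 21/27]
  9 → side 2  [load 23/27]
4 tape sides opened.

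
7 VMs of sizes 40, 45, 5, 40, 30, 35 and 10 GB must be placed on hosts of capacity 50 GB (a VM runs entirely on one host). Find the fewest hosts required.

5

Total = 45 + 40 + 40 + 35 + 30 + 10 + 5 = 205 GB.
Lower bound: ⌈205/50⌉ = 5 hosts.
A packing using 5 hosts:
  host 1: 45 + 5 = 50
  host 2: 40 + 10 = 50
  host 3: 40 = 40
  host 4: 35 = 35
  host 5: 30 = 30
This matches the lower bound, so 5 is optimal.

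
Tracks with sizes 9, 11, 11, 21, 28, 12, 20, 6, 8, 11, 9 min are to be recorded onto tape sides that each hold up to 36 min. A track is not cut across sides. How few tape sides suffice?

Total = 28 + 21 + 20 + 12 + 11 + 11 + 11 + 9 + 9 + 8 + 6 = 146 min.
Lower bound: ⌈146/36⌉ = 5 tape sides.
A packing using 5 tape sides:
  side 1: 28 + 8 = 36
  side 2: 21 + 12 = 33
  side 3: 20 + 11 = 31
  side 4: 11 + 11 + 9 = 31
  side 5: 9 + 6 = 15
This matches the lower bound, so 5 is optimal.

5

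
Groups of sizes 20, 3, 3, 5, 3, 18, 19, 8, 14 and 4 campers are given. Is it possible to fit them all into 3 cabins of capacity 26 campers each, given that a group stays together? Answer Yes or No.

Total = 97 campers; ⌈97/26⌉ = 4.
At least 4 cabins are required, but only 3 are allowed.

No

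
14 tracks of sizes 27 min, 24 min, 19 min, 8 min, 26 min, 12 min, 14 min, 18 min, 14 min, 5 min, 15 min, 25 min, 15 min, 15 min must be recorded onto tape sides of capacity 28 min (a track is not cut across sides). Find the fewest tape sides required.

10

Total = 27 + 26 + 25 + 24 + 19 + 18 + 15 + 15 + 15 + 14 + 14 + 12 + 8 + 5 = 237 min.
Lower bound: ⌈237/28⌉ = 9 tape sides.
A packing using 10 tape sides:
  side 1: 27 = 27
  side 2: 26 = 26
  side 3: 25 = 25
  side 4: 24 = 24
  side 5: 19 + 8 = 27
  side 6: 18 + 5 = 23
  side 7: 15 + 12 = 27
  side 8: 15 = 15
  side 9: 15 = 15
  side 10: 14 + 14 = 28
No arrangement into 9 tape sides stays within capacity, so 10 is optimal.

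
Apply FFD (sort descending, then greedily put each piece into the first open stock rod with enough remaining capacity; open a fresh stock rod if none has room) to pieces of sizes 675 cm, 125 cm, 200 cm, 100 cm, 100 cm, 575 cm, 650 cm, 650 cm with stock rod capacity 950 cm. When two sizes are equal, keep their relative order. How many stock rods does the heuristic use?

Sorted descending: 675, 650, 650, 575, 200, 125, 100, 100.
  675 → stock rod 1 (new)  [load 675/950]
  650 → stock rod 2 (new)  [load 650/950]
  650 → stock rod 3 (new)  [load 650/950]
  575 → stock rod 4 (new)  [load 575/950]
  200 → stock rod 1  [load 875/950]
  125 → stock rod 2  [load 775/950]
  100 → stock rod 2  [load 875/950]
  100 → stock rod 3  [load 750/950]
4 stock rods opened.

4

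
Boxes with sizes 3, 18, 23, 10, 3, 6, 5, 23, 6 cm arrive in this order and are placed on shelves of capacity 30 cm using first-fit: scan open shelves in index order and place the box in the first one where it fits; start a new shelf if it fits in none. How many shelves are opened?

  3 → shelf 1 (new)  [load 3/30]
  18 → shelf 1  [load 21/30]
  23 → shelf 2 (new)  [load 23/30]
  10 → shelf 3 (new)  [load 10/30]
  3 → shelf 1  [load 24/30]
  6 → shelf 1  [load 30/30]
  5 → shelf 2  [load 28/30]
  23 → shelf 4 (new)  [load 23/30]
  6 → shelf 3  [load 16/30]
4 shelves opened.

4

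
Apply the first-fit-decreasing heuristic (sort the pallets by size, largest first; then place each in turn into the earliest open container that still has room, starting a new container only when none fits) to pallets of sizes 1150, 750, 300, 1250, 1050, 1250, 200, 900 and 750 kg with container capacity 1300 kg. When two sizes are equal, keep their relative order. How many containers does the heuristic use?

7

Sorted descending: 1250, 1250, 1150, 1050, 900, 750, 750, 300, 200.
  1250 → container 1 (new)  [load 1250/1300]
  1250 → container 2 (new)  [load 1250/1300]
  1150 → container 3 (new)  [load 1150/1300]
  1050 → container 4 (new)  [load 1050/1300]
  900 → container 5 (new)  [load 900/1300]
  750 → container 6 (new)  [load 750/1300]
  750 → container 7 (new)  [load 750/1300]
  300 → container 5  [load 1200/1300]
  200 → container 4  [load 1250/1300]
7 containers opened.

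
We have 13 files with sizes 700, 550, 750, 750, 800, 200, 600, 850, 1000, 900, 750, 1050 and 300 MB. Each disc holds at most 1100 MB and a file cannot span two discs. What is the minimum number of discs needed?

Total = 1050 + 1000 + 900 + 850 + 800 + 750 + 750 + 750 + 700 + 600 + 550 + 300 + 200 = 9200 MB.
Lower bound: ⌈9200/1100⌉ = 9 discs.
Also, 10 files each exceed 550 MB, and no two of those can share a disc, so at least 10 discs are needed.
A packing using 11 discs:
  disc 1: 1050 = 1050
  disc 2: 1000 = 1000
  disc 3: 900 + 200 = 1100
  disc 4: 850 = 850
  disc 5: 800 + 300 = 1100
  disc 6: 750 = 750
  disc 7: 750 = 750
  disc 8: 750 = 750
  disc 9: 700 = 700
  disc 10: 600 = 600
  disc 11: 550 = 550
No arrangement into 10 discs stays within capacity, so 11 is optimal.

11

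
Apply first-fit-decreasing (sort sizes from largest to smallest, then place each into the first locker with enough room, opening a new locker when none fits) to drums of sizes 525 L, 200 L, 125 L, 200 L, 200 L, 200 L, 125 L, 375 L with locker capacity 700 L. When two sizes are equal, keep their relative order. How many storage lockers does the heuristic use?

3

Sorted descending: 525, 375, 200, 200, 200, 200, 125, 125.
  525 → locker 1 (new)  [load 525/700]
  375 → locker 2 (new)  [load 375/700]
  200 → locker 2  [load 575/700]
  200 → locker 3 (new)  [load 200/700]
  200 → locker 3  [load 400/700]
  200 → locker 3  [load 600/700]
  125 → locker 1  [load 650/700]
  125 → locker 2  [load 700/700]
3 storage lockers opened.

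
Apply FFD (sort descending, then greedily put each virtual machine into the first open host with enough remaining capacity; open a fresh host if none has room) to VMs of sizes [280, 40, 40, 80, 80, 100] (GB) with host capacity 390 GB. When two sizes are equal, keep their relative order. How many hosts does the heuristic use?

2

Sorted descending: 280, 100, 80, 80, 40, 40.
  280 → host 1 (new)  [load 280/390]
  100 → host 1  [load 380/390]
  80 → host 2 (new)  [load 80/390]
  80 → host 2  [load 160/390]
  40 → host 2  [load 200/390]
  40 → host 2  [load 240/390]
2 hosts opened.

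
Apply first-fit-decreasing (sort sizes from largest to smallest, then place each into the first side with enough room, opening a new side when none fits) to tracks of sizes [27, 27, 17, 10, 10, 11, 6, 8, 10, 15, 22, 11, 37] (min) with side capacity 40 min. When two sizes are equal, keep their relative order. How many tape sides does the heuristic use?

6

Sorted descending: 37, 27, 27, 22, 17, 15, 11, 11, 10, 10, 10, 8, 6.
  37 → side 1 (new)  [load 37/40]
  27 → side 2 (new)  [load 27/40]
  27 → side 3 (new)  [load 27/40]
  22 → side 4 (new)  [load 22/40]
  17 → side 4  [load 39/40]
  15 → side 5 (new)  [load 15/40]
  11 → side 2  [load 38/40]
  11 → side 3  [load 38/40]
  10 → side 5  [load 25/40]
  10 → side 5  [load 35/40]
  10 → side 6 (new)  [load 10/40]
  8 → side 6  [load 18/40]
  6 → side 6  [load 24/40]
6 tape sides opened.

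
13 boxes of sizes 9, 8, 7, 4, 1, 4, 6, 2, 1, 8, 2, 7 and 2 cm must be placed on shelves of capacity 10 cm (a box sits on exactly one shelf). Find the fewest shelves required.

Total = 9 + 8 + 8 + 7 + 7 + 6 + 4 + 4 + 2 + 2 + 2 + 1 + 1 = 61 cm.
Lower bound: ⌈61/10⌉ = 7 shelves.
A packing using 7 shelves:
  shelf 1: 9 + 1 = 10
  shelf 2: 8 + 2 = 10
  shelf 3: 8 + 2 = 10
  shelf 4: 7 + 2 + 1 = 10
  shelf 5: 7 = 7
  shelf 6: 6 + 4 = 10
  shelf 7: 4 = 4
This matches the lower bound, so 7 is optimal.

7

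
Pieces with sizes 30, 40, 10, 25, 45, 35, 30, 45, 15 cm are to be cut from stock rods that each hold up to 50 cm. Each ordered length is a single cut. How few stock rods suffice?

Total = 45 + 45 + 40 + 35 + 30 + 30 + 25 + 15 + 10 = 275 cm.
Lower bound: ⌈275/50⌉ = 6 stock rods.
A packing using 7 stock rods:
  stock rod 1: 45 = 45
  stock rod 2: 45 = 45
  stock rod 3: 40 + 10 = 50
  stock rod 4: 35 + 15 = 50
  stock rod 5: 30 = 30
  stock rod 6: 30 = 30
  stock rod 7: 25 = 25
No arrangement into 6 stock rods stays within capacity, so 7 is optimal.

7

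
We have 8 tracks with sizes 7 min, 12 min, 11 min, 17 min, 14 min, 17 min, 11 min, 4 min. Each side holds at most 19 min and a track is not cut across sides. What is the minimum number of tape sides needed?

Total = 17 + 17 + 14 + 12 + 11 + 11 + 7 + 4 = 93 min.
Lower bound: ⌈93/19⌉ = 5 tape sides.
Also, 6 tracks each exceed 19/2 min, and no two of those can share a side, so at least 6 tape sides are needed.
A packing using 6 tape sides:
  side 1: 17 = 17
  side 2: 17 = 17
  side 3: 14 + 4 = 18
  side 4: 12 + 7 = 19
  side 5: 11 = 11
  side 6: 11 = 11
This matches the lower bound, so 6 is optimal.

6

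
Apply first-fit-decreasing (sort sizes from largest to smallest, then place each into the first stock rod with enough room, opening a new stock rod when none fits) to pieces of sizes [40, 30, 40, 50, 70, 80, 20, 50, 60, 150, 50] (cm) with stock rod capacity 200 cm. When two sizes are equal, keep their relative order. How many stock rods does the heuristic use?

Sorted descending: 150, 80, 70, 60, 50, 50, 50, 40, 40, 30, 20.
  150 → stock rod 1 (new)  [load 150/200]
  80 → stock rod 2 (new)  [load 80/200]
  70 → stock rod 2  [load 150/200]
  60 → stock rod 3 (new)  [load 60/200]
  50 → stock rod 1  [load 200/200]
  50 → stock rod 2  [load 200/200]
  50 → stock rod 3  [load 110/200]
  40 → stock rod 3  [load 150/200]
  40 → stock rod 3  [load 190/200]
  30 → stock rod 4 (new)  [load 30/200]
  20 → stock rod 4  [load 50/200]
4 stock rods opened.

4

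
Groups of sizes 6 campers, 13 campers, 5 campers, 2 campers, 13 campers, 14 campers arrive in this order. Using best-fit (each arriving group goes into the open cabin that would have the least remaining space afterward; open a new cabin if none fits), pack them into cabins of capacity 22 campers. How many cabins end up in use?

3

  6 → cabin 1 (new)  [load 6/22]
  13 → cabin 1  [load 19/22]
  5 → cabin 2 (new)  [load 5/22]
  2 → cabin 1  [load 21/22]
  13 → cabin 2  [load 18/22]
  14 → cabin 3 (new)  [load 14/22]
3 cabins opened.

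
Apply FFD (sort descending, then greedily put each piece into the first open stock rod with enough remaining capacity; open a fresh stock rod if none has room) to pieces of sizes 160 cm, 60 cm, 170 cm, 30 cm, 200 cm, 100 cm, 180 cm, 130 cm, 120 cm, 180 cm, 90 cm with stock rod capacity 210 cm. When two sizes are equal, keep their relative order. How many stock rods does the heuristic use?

Sorted descending: 200, 180, 180, 170, 160, 130, 120, 100, 90, 60, 30.
  200 → stock rod 1 (new)  [load 200/210]
  180 → stock rod 2 (new)  [load 180/210]
  180 → stock rod 3 (new)  [load 180/210]
  170 → stock rod 4 (new)  [load 170/210]
  160 → stock rod 5 (new)  [load 160/210]
  130 → stock rod 6 (new)  [load 130/210]
  120 → stock rod 7 (new)  [load 120/210]
  100 → stock rod 8 (new)  [load 100/210]
  90 → stock rod 7  [load 210/210]
  60 → stock rod 6  [load 190/210]
  30 → stock rod 2  [load 210/210]
8 stock rods opened.

8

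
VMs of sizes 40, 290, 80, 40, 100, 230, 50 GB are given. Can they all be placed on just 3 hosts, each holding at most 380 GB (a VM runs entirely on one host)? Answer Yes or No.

A valid assignment using 3 hosts:
  host 1: 290 + 80 = 370
  host 2: 230 + 100 + 50 = 380
  host 3: 40 + 40 = 80
Every load is within 380 GB, so 3 hosts suffice.

Yes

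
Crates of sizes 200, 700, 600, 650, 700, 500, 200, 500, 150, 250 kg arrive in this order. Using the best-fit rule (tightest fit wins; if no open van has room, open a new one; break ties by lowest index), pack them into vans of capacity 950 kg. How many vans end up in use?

6

  200 → van 1 (new)  [load 200/950]
  700 → van 1  [load 900/950]
  600 → van 2 (new)  [load 600/950]
  650 → van 3 (new)  [load 650/950]
  700 → van 4 (new)  [load 700/950]
  500 → van 5 (new)  [load 500/950]
  200 → van 4  [load 900/950]
  500 → van 6 (new)  [load 500/950]
  150 → van 3  [load 800/950]
  250 → van 2  [load 850/950]
6 vans opened.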